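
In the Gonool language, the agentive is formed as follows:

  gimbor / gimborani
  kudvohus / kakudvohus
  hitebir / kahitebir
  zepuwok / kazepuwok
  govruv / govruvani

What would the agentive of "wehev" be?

wehevani

hitebir and gimbor both end in -r yet inflect differently (kahitebir, gimborani), so the final letter is not what conditions the rule; the number of vowels is.
"wehev" has 2 vowels. The stems with 2 vowels (govruv → govruvani, gimbor → gimborani) add -ani.
So wehev → wehevani.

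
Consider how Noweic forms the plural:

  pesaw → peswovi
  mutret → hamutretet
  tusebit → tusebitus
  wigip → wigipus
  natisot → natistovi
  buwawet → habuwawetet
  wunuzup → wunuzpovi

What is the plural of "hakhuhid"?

hakhuhidus

buwawet and tusebit both end in -t yet inflect differently (habuwawetet, tusebitus), so the final letter is not what conditions the rule; the last vowel is.
"hakhuhid" has last vowel 'i'. The stems whose last vowel is 'i' (tusebit → tusebitus, wigip → wigipus) add -us.
The other patterns: stems whose last vowel is 'e' add ha- … -et around the stem; stems whose last vowel is 'a', 'o' or 'u' delete the last vowel and add -ovi.
So hakhuhid → hakhuhidus.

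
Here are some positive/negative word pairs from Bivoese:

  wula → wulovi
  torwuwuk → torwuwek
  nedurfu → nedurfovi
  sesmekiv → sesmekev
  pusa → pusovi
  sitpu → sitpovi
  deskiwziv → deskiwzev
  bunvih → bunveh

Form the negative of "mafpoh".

mafpeh

nedurfu and torwuwuk both have last vowel 'u' yet inflect differently (nedurfovi, torwuwek), so the last vowel is not what conditions the rule; whether the stem ends in a vowel or a consonant is.
"mafpoh" ends in a consonant. The stems ending in a consonant (deskiwziv → deskiwzev, sesmekiv → sesmekev, bunvih → bunveh) change the last vowel to 'e'.
So mafpoh → mafpeh.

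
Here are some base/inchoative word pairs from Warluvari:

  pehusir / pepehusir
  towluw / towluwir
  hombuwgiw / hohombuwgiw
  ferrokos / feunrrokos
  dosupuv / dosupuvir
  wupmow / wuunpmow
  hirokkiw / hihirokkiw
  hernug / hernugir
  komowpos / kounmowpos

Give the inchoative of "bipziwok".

"bipziwok" has last vowel 'o'. The stems whose last vowel is 'o' (komowpos → kounmowpos, ferrokos → feunrrokos, wupmow → wuunpmow) insert -un- after the first vowel.
So bipziwok → biunpziwok.

biunpziwok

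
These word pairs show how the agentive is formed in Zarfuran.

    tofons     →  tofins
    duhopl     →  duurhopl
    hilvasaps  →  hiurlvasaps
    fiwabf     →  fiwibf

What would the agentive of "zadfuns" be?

zadfins

hilvasaps and tofons both end in -s yet inflect differently (hiurlvasaps, tofins), so the final letter is not what conditions the rule; the second-to-last letter is.
"zadfuns" has second-to-last letter 'n'. The one such stem in the data (tofons → tofins) changes the last vowel to 'i' (as does fiwabf), so the same rule applies.
So zadfuns → zadfins.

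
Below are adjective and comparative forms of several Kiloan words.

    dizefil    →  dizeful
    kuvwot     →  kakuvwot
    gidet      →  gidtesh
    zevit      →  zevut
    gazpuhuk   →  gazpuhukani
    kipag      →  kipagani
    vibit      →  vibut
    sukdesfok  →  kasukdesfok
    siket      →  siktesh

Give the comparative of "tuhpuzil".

"tuhpuzil" has last vowel 'i'. The stems whose last vowel is 'i' (vibit → vibut, dizefil → dizeful, zevit → zevut) change the last vowel to 'u'.
So tuhpuzil → tuhpuzul.

tuhpuzul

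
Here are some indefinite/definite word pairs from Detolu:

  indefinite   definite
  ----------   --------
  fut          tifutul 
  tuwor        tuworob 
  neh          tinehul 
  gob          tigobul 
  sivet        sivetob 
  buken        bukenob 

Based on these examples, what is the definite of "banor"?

sivet and fut both end in -t yet inflect differently (sivetob, tifutul), so the final letter is not what conditions the rule; the number of vowels is.
"banor" has 2 vowels. The stems with 2 vowels (buken → bukenob, tuwor → tuworob, sivet → sivetob) add -ob.
So banor → banorob.

banorob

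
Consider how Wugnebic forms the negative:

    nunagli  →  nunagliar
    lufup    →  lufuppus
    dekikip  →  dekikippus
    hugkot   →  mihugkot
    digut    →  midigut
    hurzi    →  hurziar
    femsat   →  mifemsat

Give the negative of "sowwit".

misowwit

hurzi and dekikip both have last vowel 'i' yet inflect differently (hurziar, dekikippus), so the last vowel is not what conditions the rule; the final letter is.
"sowwit" ends in -t. The stems ending in -t (digut → midigut, hugkot → mihugkot, femsat → mifemsat) add the prefix mi-.
The other patterns: stems ending in -i add -ar; stems ending in -p double the final consonant and add -us.
So sowwit → misowwit.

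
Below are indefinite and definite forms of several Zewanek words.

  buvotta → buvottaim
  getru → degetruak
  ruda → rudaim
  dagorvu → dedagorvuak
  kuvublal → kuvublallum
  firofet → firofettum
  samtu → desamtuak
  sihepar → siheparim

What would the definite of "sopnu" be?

desopnuak

"sopnu" ends in -u. The stems ending in -u (dagorvu → dedagorvuak, samtu → desamtuak, getru → degetruak) add de- … -ak around the stem.
So sopnu → desopnuak.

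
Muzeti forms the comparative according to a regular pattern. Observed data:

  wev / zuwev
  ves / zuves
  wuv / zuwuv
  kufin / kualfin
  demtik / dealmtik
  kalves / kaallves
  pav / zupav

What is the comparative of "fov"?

kalves and ves both end in -s yet inflect differently (kaallves, zuves), so the final letter is not what conditions the rule; the number of vowels is.
"fov" has 1 vowel. The stems with 1 vowel (ves → zuves, wuv → zuwuv, wev → zuwev) add the prefix zu-.
So fov → zufov.

zufov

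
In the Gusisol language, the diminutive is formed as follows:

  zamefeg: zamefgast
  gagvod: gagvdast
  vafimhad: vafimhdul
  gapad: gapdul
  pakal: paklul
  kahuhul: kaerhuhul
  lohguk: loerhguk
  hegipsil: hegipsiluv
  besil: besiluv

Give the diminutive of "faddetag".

gagvod and vafimhad both end in -d yet inflect differently (gagvdast, vafimhdul), so the final letter is not what conditions the rule; the last vowel is.
"faddetag" has last vowel 'a'. The stems whose last vowel is 'a' (vafimhad → vafimhdul, gapad → gapdul, pakal → paklul) delete the last vowel and add -ul.
The other patterns: stems whose last vowel is 'e' or 'o' delete the last vowel and add -ast; stems whose last vowel is 'u' insert -er- after the first vowel; stems whose last vowel is 'i' add -uv.
So faddetag → faddetgul.

faddetgul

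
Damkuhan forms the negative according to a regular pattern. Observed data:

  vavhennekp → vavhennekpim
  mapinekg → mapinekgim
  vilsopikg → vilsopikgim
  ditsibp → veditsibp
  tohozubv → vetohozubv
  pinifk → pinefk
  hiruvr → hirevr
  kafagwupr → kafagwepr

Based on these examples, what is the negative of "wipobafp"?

vavhennekp and ditsibp both end in -p yet inflect differently (vavhennekpim, veditsibp), so the final letter is not what conditions the rule; the second-to-last letter is.
"wipobafp" has second-to-last letter 'f'. The one such stem in the data (pinifk → pinefk) changes the last vowel to 'e' (as do hiruvr, kafagwupr), so the same rule applies.
So wipobafp → wipobefp.

wipobefp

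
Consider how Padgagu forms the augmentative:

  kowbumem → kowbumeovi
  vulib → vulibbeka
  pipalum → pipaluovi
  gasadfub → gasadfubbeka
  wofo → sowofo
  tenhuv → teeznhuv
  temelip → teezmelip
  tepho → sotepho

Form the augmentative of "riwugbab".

riwugbabbeka

"riwugbab" ends in -b. The stems ending in -b (vulib → vulibbeka, gasadfub → gasadfubbeka) double the final consonant and add -eka.
The other patterns: stems ending in -m drop the final letter and add -ovi; stems ending in -p or -v insert -ez- after the first vowel; stems ending in -o add the prefix so-.
So riwugbab → riwugbabbeka.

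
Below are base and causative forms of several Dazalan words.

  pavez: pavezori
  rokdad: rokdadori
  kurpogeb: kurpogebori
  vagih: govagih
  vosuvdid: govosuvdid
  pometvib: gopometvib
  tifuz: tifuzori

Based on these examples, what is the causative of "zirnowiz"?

gozirnowiz

"zirnowiz" has last vowel 'i'. The stems whose last vowel is 'i' (vagih → govagih, vosuvdid → govosuvdid, pometvib → gopometvib) add the prefix go-.
The other pattern: stems whose last vowel is 'a', 'e' or 'u' add -ori.
So zirnowiz → gozirnowiz.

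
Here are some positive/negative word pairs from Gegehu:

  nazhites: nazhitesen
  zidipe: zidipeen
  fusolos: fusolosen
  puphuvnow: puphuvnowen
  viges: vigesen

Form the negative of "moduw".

Every pair shown (nazhites → nazhitesen, zidipe → zidipeen, fusolos → fusolosen, …) follows the same rule: add -en.
So moduw → moduwen.

moduwen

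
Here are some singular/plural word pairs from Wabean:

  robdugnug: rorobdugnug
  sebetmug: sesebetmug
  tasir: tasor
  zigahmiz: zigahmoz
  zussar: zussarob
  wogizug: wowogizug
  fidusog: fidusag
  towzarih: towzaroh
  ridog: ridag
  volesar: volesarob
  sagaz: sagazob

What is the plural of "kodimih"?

kodimoh

wogizug and fidusog both end in -g yet inflect differently (wowogizug, fidusag), so the final letter is not what conditions the rule; the last vowel is.
"kodimih" has last vowel 'i'. The stems whose last vowel is 'i' (towzarih → towzaroh, tasir → tasor, zigahmiz → zigahmoz) change the last vowel to 'o'.
The other patterns: stems whose last vowel is 'u' repeat the first consonant+vowel as a prefix; stems whose last vowel is 'o' change the last vowel to 'a'; stems whose last vowel is 'a' add -ob.
So kodimih → kodimoh.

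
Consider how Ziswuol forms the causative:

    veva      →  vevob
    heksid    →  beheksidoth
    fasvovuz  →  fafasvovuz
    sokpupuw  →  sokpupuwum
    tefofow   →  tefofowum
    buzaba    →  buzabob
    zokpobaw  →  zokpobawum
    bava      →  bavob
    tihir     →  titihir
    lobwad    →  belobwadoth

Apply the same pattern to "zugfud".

lobwad and buzaba both have last vowel 'a' yet inflect differently (belobwadoth, buzabob), so the last vowel is not what conditions the rule; the final letter is.
"zugfud" ends in -d. The stems ending in -d (lobwad → belobwadoth, heksid → beheksidoth) add be- … -oth around the stem.
The other patterns: stems ending in -a drop the final letter and add -ob; stems ending in -w add -um; stems ending in -r or -z repeat the first consonant+vowel as a prefix.
So zugfud → bezugfudoth.

bezugfudoth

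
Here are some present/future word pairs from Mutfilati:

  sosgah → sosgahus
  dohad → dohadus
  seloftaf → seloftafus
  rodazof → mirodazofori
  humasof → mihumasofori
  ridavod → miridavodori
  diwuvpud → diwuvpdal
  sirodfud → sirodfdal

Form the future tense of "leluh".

seloftaf and rodazof both end in -f yet inflect differently (seloftafus, mirodazofori), so the final letter is not what conditions the rule; the last vowel is.
"leluh" has last vowel 'u'. The stems whose last vowel is 'u' (diwuvpud → diwuvpdal, sirodfud → sirodfdal) delete the last vowel and add -al.
The other patterns: stems whose last vowel is 'a' add -us; stems whose last vowel is 'o' add mi- … -ori around the stem.
So leluh → lelhal.

lelhal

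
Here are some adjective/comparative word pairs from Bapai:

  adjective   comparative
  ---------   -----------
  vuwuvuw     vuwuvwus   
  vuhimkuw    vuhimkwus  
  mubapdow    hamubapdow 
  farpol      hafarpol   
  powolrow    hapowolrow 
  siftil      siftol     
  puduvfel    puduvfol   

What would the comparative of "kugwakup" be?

vuwuvuw and mubapdow both end in -w yet inflect differently (vuwuvwus, hamubapdow), so the final letter is not what conditions the rule; the last vowel is.
"kugwakup" has last vowel 'u'. The stems whose last vowel is 'u' (vuwuvuw → vuwuvwus, vuhimkuw → vuhimkwus) delete the last vowel and add -us.
So kugwakup → kugwakpus.

kugwakpus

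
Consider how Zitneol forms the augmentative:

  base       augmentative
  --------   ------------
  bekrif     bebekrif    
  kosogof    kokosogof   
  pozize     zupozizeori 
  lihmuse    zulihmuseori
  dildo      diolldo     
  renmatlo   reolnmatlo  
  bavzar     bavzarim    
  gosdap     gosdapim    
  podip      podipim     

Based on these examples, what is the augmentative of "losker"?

loskerim

kosogof and dildo both have last vowel 'o' yet inflect differently (kokosogof, diolldo), so the last vowel is not what conditions the rule; the final letter is.
"losker" ends in -r. The one such stem in the data (bavzar → bavzarim) adds -im, so the same rule applies.
So losker → loskerim.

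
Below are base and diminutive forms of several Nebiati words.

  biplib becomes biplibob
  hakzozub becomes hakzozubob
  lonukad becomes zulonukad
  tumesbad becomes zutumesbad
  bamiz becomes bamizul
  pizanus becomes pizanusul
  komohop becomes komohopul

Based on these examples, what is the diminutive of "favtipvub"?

biplib and bamiz both have last vowel 'i' yet inflect differently (biplibob, bamizul), so the last vowel is not what conditions the rule; the final letter is.
"favtipvub" ends in -b. The stems ending in -b (biplib → biplibob, hakzozub → hakzozubob) add -ob.
The other patterns: stems ending in -d add the prefix zu-; stems ending in -p, -s or -z add -ul.
So favtipvub → favtipvubob.

favtipvubob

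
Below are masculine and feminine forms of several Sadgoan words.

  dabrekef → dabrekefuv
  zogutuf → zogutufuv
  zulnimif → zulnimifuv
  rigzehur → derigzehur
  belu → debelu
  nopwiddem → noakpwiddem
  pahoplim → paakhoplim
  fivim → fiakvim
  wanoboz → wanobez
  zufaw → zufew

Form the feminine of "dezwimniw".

zogutuf and rigzehur both have last vowel 'u' yet inflect differently (zogutufuv, derigzehur), so the last vowel is not what conditions the rule; the final letter is.
"dezwimniw" ends in -w. The one such stem in the data (zufaw → zufew) changes the last vowel to 'e' (as does wanoboz), so the same rule applies.
The other patterns: stems ending in -f add -uv; stems ending in -r or -u add the prefix de-; stems ending in -m insert -ak- after the first vowel.
So dezwimniw → dezwimnew.

dezwimnew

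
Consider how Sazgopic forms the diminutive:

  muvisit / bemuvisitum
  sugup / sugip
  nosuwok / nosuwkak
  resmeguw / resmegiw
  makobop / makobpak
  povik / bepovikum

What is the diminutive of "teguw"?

tegiw

"teguw" has last vowel 'u'. The stems whose last vowel is 'u' (resmeguw → resmegiw, sugup → sugip) change the last vowel to 'i'.
So teguw → tegiw.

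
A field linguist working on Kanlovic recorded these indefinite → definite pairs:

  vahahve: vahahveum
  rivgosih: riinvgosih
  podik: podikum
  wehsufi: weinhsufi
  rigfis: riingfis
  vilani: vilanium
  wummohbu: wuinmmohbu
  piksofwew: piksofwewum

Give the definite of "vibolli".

vibollium

vilani and wehsufi both end in -i yet inflect differently (vilanium, weinhsufi), so the final letter is not what conditions the rule; the first letter is.
"vibolli" begins with v-. The stems beginning with v- (vahahve → vahahveum, vilani → vilanium) add -um.
So vibolli → vibollium.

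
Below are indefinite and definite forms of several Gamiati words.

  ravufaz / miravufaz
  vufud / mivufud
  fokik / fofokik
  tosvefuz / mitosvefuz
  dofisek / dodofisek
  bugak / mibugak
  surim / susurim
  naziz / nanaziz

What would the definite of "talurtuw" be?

mitalurtuw

"talurtuw" has last vowel 'u'. The stems whose last vowel is 'u' (tosvefuz → mitosvefuz, vufud → mivufud) add the prefix mi-.
The other pattern: stems whose last vowel is 'e' or 'i' repeat the first consonant+vowel as a prefix.
So talurtuw → mitalurtuw.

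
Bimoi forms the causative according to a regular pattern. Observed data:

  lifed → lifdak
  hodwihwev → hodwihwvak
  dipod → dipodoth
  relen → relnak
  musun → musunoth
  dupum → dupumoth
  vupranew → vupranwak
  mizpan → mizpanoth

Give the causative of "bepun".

bepunoth

"bepun" has last vowel 'u'. The stems whose last vowel is 'u' (dupum → dupumoth, musun → musunoth) add -oth.
So bepun → bepunoth.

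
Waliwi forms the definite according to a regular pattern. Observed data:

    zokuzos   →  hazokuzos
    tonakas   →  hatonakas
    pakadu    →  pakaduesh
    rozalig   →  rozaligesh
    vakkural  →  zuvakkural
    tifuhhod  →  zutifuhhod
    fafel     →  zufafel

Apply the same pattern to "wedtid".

zuwedtid

"wedtid" ends in -d. The one such stem in the data (tifuhhod → zutifuhhod) adds the prefix zu-, so the same rule applies.
The other patterns: stems ending in -s add the prefix ha-; stems ending in -g or -u add -esh.
So wedtid → zuwedtid.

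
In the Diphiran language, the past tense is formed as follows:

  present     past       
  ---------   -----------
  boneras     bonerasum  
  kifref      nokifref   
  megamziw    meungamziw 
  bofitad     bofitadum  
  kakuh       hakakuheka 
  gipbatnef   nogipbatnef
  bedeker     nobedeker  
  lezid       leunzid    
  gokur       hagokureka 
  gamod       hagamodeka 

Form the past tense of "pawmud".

lezid and bofitad both end in -d yet inflect differently (leunzid, bofitadum), so the final letter is not what conditions the rule; the last vowel is.
"pawmud" has last vowel 'u'. The stems whose last vowel is 'u' (gokur → hagokureka, kakuh → hakakuheka) add ha- … -eka around the stem.
So pawmud → hapawmudeka.

hapawmudeka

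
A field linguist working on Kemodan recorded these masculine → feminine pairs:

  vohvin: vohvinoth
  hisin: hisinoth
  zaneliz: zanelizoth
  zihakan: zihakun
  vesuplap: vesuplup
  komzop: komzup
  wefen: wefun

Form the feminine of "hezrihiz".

hezrihizoth

vohvin and zihakan both end in -n yet inflect differently (vohvinoth, zihakun), so the final letter is not what conditions the rule; the last vowel is.
"hezrihiz" has last vowel 'i'. The stems whose last vowel is 'i' (vohvin → vohvinoth, hisin → hisinoth, zaneliz → zanelizoth) add -oth.
So hezrihiz → hezrihizoth.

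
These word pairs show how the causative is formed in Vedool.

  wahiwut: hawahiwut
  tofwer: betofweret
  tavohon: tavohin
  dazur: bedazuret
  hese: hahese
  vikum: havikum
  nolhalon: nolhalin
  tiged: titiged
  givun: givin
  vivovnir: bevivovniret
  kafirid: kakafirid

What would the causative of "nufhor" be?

tiged and tofwer both have last vowel 'e' yet inflect differently (titiged, betofweret), so the last vowel is not what conditions the rule; the final letter is.
"nufhor" ends in -r. The stems ending in -r (tofwer → betofweret, vivovnir → bevivovniret, dazur → bedazuret) add be- … -et around the stem.
So nufhor → benufhoret.

benufhoret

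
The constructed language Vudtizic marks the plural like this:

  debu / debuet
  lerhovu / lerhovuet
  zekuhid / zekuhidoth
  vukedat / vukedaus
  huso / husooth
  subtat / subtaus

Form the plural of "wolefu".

"wolefu" ends in -u. The stems ending in -u (lerhovu → lerhovuet, debu → debuet) add -et.
The other patterns: stems ending in -t drop the final letter and add -us; stems ending in -d or -o add -oth.
So wolefu → wolefuet.

wolefuet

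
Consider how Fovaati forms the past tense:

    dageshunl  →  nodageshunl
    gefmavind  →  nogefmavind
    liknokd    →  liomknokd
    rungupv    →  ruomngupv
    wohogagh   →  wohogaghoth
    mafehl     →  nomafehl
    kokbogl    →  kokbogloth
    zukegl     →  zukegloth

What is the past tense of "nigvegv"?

mafehl and kokbogl both end in -l yet inflect differently (nomafehl, kokbogloth), so the final letter is not what conditions the rule; the second-to-last letter is.
"nigvegv" has second-to-last letter 'g'. The stems whose second-to-last letter is 'g' (kokbogl → kokbogloth, wohogagh → wohogaghoth, zukegl → zukegloth) add -oth.
The other patterns: stems whose second-to-last letter is 'h' or 'n' add the prefix no-; stems whose second-to-last letter is 'k' or 'p' insert -om- after the first vowel.
So nigvegv → nigvegvoth.

nigvegvoth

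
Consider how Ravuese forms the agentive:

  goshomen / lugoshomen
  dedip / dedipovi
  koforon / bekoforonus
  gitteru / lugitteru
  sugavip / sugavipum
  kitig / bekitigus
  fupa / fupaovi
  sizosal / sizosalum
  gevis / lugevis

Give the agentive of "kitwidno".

koforon and goshomen both end in -n yet inflect differently (bekoforonus, lugoshomen), so the final letter is not what conditions the rule; the first letter is.
"kitwidno" begins with k-. The stems beginning with k- (koforon → bekoforonus, kitig → bekitigus) add be- … -us around the stem.
The other patterns: stems beginning with g- add the prefix lu-; stems beginning with s- add -um; stems beginning with d- or f- add -ovi.
So kitwidno → bekitwidnous.

bekitwidnous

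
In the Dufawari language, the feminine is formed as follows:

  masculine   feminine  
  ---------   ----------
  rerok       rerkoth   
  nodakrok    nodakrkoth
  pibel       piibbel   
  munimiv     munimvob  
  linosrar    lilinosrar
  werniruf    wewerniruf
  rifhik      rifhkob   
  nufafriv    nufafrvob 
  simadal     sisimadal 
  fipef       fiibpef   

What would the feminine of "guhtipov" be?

"guhtipov" has last vowel 'o'. The stems whose last vowel is 'o' (rerok → rerkoth, nodakrok → nodakrkoth) delete the last vowel and add -oth.
So guhtipov → guhtipvoth.

guhtipvoth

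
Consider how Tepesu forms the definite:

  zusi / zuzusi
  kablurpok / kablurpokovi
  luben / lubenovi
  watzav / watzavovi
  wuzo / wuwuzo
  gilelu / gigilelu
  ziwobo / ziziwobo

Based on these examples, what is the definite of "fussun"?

"fussun" ends in a consonant. The stems ending in a consonant (luben → lubenovi, watzav → watzavovi, kablurpok → kablurpokovi) add -ovi.
So fussun → fussunovi.

fussunovi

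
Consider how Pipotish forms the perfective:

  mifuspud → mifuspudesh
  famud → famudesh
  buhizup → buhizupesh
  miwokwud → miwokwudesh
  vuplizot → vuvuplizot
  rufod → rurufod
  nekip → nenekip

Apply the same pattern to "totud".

totudesh

"totud" has last vowel 'u'. The stems whose last vowel is 'u' (mifuspud → mifuspudesh, famud → famudesh, buhizup → buhizupesh) add -esh.
The other pattern: stems whose last vowel is 'i' or 'o' repeat the first consonant+vowel as a prefix.
So totud → totudesh.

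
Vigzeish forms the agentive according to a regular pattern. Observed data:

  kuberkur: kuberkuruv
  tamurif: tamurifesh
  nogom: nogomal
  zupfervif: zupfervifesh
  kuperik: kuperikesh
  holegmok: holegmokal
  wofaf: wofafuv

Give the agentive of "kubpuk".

kubpukuv

"kubpuk" has last vowel 'u'. The one such stem in the data (kuberkur → kuberkuruv) adds -uv, so the same rule applies.
So kubpuk → kubpukuv.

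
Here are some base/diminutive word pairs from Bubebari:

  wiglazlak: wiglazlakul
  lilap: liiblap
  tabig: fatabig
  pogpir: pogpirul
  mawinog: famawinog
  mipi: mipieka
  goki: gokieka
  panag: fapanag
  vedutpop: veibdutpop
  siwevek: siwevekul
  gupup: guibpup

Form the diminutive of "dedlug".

fadedlug

"dedlug" ends in -g. The stems ending in -g (tabig → fatabig, mawinog → famawinog, panag → fapanag) add the prefix fa-.
The other patterns: stems ending in -p insert -ib- after the first vowel; stems ending in -i add -eka; stems ending in -k or -r add -ul.
So dedlug → fadedlug.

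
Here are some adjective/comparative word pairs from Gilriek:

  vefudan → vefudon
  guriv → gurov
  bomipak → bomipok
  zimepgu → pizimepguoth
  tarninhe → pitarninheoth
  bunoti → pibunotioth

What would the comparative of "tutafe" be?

guriv and bunoti both have last vowel 'i' yet inflect differently (gurov, pibunotioth), so the last vowel is not what conditions the rule; whether the stem ends in a vowel or a consonant is.
"tutafe" ends in a vowel. The stems ending in a vowel (zimepgu → pizimepguoth, tarninhe → pitarninheoth, bunoti → pibunotioth) add pi- … -oth around the stem.
So tutafe → pitutafeoth.

pitutafeoth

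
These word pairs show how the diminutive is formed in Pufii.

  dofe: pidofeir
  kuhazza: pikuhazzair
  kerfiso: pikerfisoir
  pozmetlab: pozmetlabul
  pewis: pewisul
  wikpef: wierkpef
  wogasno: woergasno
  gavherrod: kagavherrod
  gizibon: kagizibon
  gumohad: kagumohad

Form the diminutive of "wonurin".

kerfiso and wogasno both end in -o yet inflect differently (pikerfisoir, woergasno), so the final letter is not what conditions the rule; the first letter is.
"wonurin" begins with w-. The stems beginning with w- (wikpef → wierkpef, wogasno → woergasno) insert -er- after the first vowel.
The other patterns: stems beginning with d- or k- add pi- … -ir around the stem; stems beginning with p- add -ul; stems beginning with g- add the prefix ka-.
So wonurin → woernurin.

woernurin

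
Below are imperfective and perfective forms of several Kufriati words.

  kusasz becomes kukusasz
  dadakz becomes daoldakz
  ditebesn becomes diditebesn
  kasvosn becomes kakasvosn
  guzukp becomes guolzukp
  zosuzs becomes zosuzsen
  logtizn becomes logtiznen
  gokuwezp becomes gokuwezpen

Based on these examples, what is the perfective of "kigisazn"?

kigisaznen

guzukp and gokuwezp both end in -p yet inflect differently (guolzukp, gokuwezpen), so the final letter is not what conditions the rule; the second-to-last letter is.
"kigisazn" has second-to-last letter 'z'. The stems whose second-to-last letter is 'z' (zosuzs → zosuzsen, logtizn → logtiznen, gokuwezp → gokuwezpen) add -en.
So kigisazn → kigisaznen.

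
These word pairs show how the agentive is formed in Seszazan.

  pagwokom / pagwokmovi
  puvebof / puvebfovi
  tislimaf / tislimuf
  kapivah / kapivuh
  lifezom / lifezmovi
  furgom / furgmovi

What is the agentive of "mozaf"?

puvebof and tislimaf both end in -f yet inflect differently (puvebfovi, tislimuf), so the final letter is not what conditions the rule; the last vowel is.
"mozaf" has last vowel 'a'. The stems whose last vowel is 'a' (kapivah → kapivuh, tislimaf → tislimuf) change the last vowel to 'u'.
The other pattern: stems whose last vowel is 'o' delete the last vowel and add -ovi.
So mozaf → mozuf.

mozuf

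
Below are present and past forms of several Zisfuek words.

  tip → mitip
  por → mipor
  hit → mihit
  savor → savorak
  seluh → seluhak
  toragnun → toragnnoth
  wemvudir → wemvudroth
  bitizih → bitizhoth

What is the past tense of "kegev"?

kegevak

por and savor both end in -r yet inflect differently (mipor, savorak), so the final letter is not what conditions the rule; the number of vowels is.
"kegev" has 2 vowels. The stems with 2 vowels (savor → savorak, seluh → seluhak) add -ak.
So kegev → kegevak.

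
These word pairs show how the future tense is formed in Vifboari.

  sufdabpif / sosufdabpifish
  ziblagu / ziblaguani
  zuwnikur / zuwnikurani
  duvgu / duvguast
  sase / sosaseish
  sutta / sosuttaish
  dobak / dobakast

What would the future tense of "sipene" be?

duvgu and ziblagu both end in -u yet inflect differently (duvguast, ziblaguani), so the final letter is not what conditions the rule; the first letter is.
"sipene" begins with s-. The stems beginning with s- (sase → sosaseish, sufdabpif → sosufdabpifish, sutta → sosuttaish) add so- … -ish around the stem.
So sipene → sosipeneish.

sosipeneish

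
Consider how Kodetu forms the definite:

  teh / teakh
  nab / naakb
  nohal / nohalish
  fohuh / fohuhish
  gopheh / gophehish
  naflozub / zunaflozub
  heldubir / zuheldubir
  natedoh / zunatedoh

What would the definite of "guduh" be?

guduhish

"guduh" has 2 vowels. The stems with 2 vowels (nohal → nohalish, fohuh → fohuhish, gopheh → gophehish) add -ish.
The other patterns: stems with 1 vowel insert -ak- after the first vowel; stems with 3 vowels add the prefix zu-.
So guduh → guduhish.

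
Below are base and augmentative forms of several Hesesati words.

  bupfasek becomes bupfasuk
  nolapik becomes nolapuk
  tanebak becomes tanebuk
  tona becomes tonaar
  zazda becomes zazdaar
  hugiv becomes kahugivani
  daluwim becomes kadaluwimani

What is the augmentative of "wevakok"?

tanebak and tona both have last vowel 'a' yet inflect differently (tanebuk, tonaar), so the last vowel is not what conditions the rule; the final letter is.
"wevakok" ends in -k. The stems ending in -k (bupfasek → bupfasuk, nolapik → nolapuk, tanebak → tanebuk) change the last vowel to 'u'.
The other patterns: stems ending in -a add -ar; stems ending in -m or -v add ka- … -ani around the stem.
So wevakok → wevakuk.

wevakuk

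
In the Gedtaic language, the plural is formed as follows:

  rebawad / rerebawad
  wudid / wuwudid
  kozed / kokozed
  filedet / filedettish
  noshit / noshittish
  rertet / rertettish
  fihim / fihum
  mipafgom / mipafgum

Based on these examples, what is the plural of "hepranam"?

kozed and filedet both have last vowel 'e' yet inflect differently (kokozed, filedettish), so the last vowel is not what conditions the rule; the final letter is.
"hepranam" ends in -m. The stems ending in -m (fihim → fihum, mipafgom → mipafgum) change the last vowel to 'u'.
So hepranam → hepranum.

hepranum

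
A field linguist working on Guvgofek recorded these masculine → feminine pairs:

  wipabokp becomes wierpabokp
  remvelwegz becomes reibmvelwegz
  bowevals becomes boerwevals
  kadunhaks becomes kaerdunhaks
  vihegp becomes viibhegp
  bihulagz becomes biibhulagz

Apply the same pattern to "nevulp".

neervulp

vihegp and wipabokp both end in -p yet inflect differently (viibhegp, wierpabokp), so the final letter is not what conditions the rule; the second-to-last letter is.
"nevulp" has second-to-last letter 'l'. The one such stem in the data (bowevals → boerwevals) inserts -er- after the first vowel (as do kadunhaks, wipabokp), so the same rule applies.
The other pattern: stems whose second-to-last letter is 'g' insert -ib- after the first vowel.
So nevulp → neervulp.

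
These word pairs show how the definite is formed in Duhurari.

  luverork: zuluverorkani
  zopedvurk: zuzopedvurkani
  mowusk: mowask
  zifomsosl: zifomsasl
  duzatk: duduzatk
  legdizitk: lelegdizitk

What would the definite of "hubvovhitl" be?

"hubvovhitl" has second-to-last letter 't'. The stems whose second-to-last letter is 't' (duzatk → duduzatk, legdizitk → lelegdizitk) repeat the first consonant+vowel as a prefix.
So hubvovhitl → huhubvovhitl.

huhubvovhitl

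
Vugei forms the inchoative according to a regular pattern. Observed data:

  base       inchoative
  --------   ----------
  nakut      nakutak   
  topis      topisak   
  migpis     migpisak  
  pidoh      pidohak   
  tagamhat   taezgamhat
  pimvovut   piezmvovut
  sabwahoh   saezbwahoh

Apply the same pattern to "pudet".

nakut and tagamhat both end in -t yet inflect differently (nakutak, taezgamhat), so the final letter is not what conditions the rule; the number of vowels is.
"pudet" has 2 vowels. The stems with 2 vowels (nakut → nakutak, topis → topisak, migpis → migpisak) add -ak.
So pudet → pudetak.

pudetak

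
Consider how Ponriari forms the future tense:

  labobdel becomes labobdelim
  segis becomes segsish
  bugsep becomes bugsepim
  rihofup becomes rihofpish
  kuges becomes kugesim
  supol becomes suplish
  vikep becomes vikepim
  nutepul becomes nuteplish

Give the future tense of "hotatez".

"hotatez" has last vowel 'e'. The stems whose last vowel is 'e' (bugsep → bugsepim, kuges → kugesim, vikep → vikepim) add -im.
So hotatez → hotatezim.

hotatezim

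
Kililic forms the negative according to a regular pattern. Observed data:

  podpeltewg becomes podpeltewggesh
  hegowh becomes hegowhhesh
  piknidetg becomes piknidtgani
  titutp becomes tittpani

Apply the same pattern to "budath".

piknidetg and podpeltewg both end in -g yet inflect differently (piknidtgani, podpeltewggesh), so the final letter is not what conditions the rule; the second-to-last letter is.
"budath" has second-to-last letter 't'. The stems whose second-to-last letter is 't' (piknidetg → piknidtgani, titutp → tittpani) delete the last vowel and add -ani.
The other pattern: stems whose second-to-last letter is 'w' double the final consonant and add -esh.
So budath → budthani.

budthani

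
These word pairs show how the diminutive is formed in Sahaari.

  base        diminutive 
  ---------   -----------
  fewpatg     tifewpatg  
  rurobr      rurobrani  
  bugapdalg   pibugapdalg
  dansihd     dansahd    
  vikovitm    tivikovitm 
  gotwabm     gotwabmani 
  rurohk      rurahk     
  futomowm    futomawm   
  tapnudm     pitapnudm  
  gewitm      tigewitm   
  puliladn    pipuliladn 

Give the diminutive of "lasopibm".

lasopibmani

futomowm and vikovitm both end in -m yet inflect differently (futomawm, tivikovitm), so the final letter is not what conditions the rule; the second-to-last letter is.
"lasopibm" has second-to-last letter 'b'. The stems whose second-to-last letter is 'b' (rurobr → rurobrani, gotwabm → gotwabmani) add -ani.
The other patterns: stems whose second-to-last letter is 'h' or 'w' change the last vowel to 'a'; stems whose second-to-last letter is 't' add the prefix ti-; stems whose second-to-last letter is 'd' or 'l' add the prefix pi-.
So lasopibm → lasopibmani.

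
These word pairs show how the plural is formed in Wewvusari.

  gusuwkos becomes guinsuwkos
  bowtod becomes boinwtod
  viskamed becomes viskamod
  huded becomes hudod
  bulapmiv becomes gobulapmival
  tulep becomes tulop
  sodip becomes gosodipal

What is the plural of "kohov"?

koinhov

"kohov" has last vowel 'o'. The stems whose last vowel is 'o' (gusuwkos → guinsuwkos, bowtod → boinwtod) insert -in- after the first vowel.
The other patterns: stems whose last vowel is 'e' change the last vowel to 'o'; stems whose last vowel is 'i' add go- … -al around the stem.
So kohov → koinhov.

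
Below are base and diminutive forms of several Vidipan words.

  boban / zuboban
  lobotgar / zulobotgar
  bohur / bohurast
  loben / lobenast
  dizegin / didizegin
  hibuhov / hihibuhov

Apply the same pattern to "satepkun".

satepkunast

lobotgar and bohur both end in -r yet inflect differently (zulobotgar, bohurast), so the final letter is not what conditions the rule; the last vowel is.
"satepkun" has last vowel 'u'. The one such stem in the data (bohur → bohurast) adds -ast, so the same rule applies.
The other patterns: stems whose last vowel is 'a' add the prefix zu-; stems whose last vowel is 'i' or 'o' repeat the first consonant+vowel as a prefix.
So satepkun → satepkunast.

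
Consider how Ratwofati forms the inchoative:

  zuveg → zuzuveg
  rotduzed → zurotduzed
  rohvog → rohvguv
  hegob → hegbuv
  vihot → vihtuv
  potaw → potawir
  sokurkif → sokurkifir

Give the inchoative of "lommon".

zuveg and rohvog both end in -g yet inflect differently (zuzuveg, rohvguv), so the final letter is not what conditions the rule; the last vowel is.
"lommon" has last vowel 'o'. The stems whose last vowel is 'o' (rohvog → rohvguv, hegob → hegbuv, vihot → vihtuv) delete the last vowel and add -uv.
So lommon → lommnuv.

lommnuv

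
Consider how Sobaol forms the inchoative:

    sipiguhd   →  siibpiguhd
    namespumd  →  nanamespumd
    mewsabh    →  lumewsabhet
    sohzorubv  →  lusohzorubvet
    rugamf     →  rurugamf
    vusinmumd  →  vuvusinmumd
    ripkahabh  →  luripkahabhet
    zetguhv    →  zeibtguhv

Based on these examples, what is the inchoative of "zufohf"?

namespumd and sipiguhd both end in -d yet inflect differently (nanamespumd, siibpiguhd), so the final letter is not what conditions the rule; the second-to-last letter is.
"zufohf" has second-to-last letter 'h'. The stems whose second-to-last letter is 'h' (sipiguhd → siibpiguhd, zetguhv → zeibtguhv) insert -ib- after the first vowel.
The other patterns: stems whose second-to-last letter is 'm' repeat the first consonant+vowel as a prefix; stems whose second-to-last letter is 'b' add lu- … -et around the stem.
So zufohf → zuibfohf.

zuibfohf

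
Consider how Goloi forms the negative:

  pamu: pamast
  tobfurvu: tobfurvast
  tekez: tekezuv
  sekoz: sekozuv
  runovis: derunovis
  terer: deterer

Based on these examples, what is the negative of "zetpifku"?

zetpifkast

tekez and terer both have last vowel 'e' yet inflect differently (tekezuv, deterer), so the last vowel is not what conditions the rule; the final letter is.
"zetpifku" ends in -u. The stems ending in -u (pamu → pamast, tobfurvu → tobfurvast) drop the final letter and add -ast.
The other patterns: stems ending in -z add -uv; stems ending in -r or -s add the prefix de-.
So zetpifku → zetpifkast.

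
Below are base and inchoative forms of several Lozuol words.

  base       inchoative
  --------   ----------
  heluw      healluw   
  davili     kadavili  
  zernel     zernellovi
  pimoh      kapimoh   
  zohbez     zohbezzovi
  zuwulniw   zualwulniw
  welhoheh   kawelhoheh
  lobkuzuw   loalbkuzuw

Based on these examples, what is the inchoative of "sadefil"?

sadefillovi

"sadefil" ends in -l. The one such stem in the data (zernel → zernellovi) doubles the final consonant and adds -ovi (as does zohbez), so the same rule applies.
The other patterns: stems ending in -h or -i add the prefix ka-; stems ending in -w insert -al- after the first vowel.
So sadefil → sadefillovi.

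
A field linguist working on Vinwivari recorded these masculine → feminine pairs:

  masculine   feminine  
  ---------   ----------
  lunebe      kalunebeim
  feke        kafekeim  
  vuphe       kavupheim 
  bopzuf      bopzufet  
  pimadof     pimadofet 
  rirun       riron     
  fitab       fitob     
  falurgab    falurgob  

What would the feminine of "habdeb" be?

habdob

bopzuf and rirun both have last vowel 'u' yet inflect differently (bopzufet, riron), so the last vowel is not what conditions the rule; the final letter is.
"habdeb" ends in -b. The stems ending in -b (fitab → fitob, falurgab → falurgob) change the last vowel to 'o'.
So habdeb → habdob.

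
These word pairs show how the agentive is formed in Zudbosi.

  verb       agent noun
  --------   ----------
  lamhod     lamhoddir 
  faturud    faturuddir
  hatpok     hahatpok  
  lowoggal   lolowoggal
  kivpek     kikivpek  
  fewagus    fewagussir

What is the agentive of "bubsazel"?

"bubsazel" ends in -l. The one such stem in the data (lowoggal → lolowoggal) repeats the first consonant+vowel as a prefix (as do kivpek, hatpok), so the same rule applies.
The other pattern: stems ending in -d or -s double the final consonant and add -ir.
So bubsazel → bububsazel.

bububsazel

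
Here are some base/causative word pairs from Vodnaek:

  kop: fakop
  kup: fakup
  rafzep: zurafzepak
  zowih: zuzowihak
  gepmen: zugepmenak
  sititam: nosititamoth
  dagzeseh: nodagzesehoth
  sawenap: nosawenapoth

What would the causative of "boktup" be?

kop and rafzep both end in -p yet inflect differently (fakop, zurafzepak), so the final letter is not what conditions the rule; the number of vowels is.
"boktup" has 2 vowels. The stems with 2 vowels (rafzep → zurafzepak, zowih → zuzowihak, gepmen → zugepmenak) add zu- … -ak around the stem.
The other patterns: stems with 1 vowel add the prefix fa-; stems with 3 vowels add no- … -oth around the stem.
So boktup → zuboktupak.

zuboktupak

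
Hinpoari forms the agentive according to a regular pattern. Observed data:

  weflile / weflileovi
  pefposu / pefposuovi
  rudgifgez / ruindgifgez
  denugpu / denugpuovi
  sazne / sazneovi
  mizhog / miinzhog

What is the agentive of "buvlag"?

buinvlag

weflile and rudgifgez both have last vowel 'e' yet inflect differently (weflileovi, ruindgifgez), so the last vowel is not what conditions the rule; whether the stem ends in a vowel or a consonant is.
"buvlag" ends in a consonant. The stems ending in a consonant (rudgifgez → ruindgifgez, mizhog → miinzhog) insert -in- after the first vowel.
So buvlag → buinvlag.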